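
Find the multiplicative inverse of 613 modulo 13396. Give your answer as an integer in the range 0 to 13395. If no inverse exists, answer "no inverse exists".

gcd(13396, 613) by repeated division:
13396 = 21*613 + 523
613 = 1*523 + 90
523 = 5*90 + 73
90 = 1*73 + 17
73 = 4*17 + 5
17 = 3*5 + 2
5 = 2*2 + 1
2 = 2*1 + 0
Since gcd(613, 13396) = 1, back-substitute to write 1 as a combination:
1 = 5 − 2·2
1 = −2·17 + 7·5
1 = 7·73 − 30·17
1 = −30·90 + 37·73
1 = 37·523 − 215·90
1 = −215·613 + 252·523
1 = 252·13396 − 5507·613
So 613·(-5507) ≡ 1 (mod 13396), and -5507 ≡ 7889 (mod 13396).

7889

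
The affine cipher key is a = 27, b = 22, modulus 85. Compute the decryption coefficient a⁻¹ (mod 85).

63

Apply the Euclidean algorithm to 85 and 27:
85 = 3·27 + 4
27 = 6·4 + 3
4 = 1·3 + 1
3 = 3·1 + 0
Since gcd(27, 85) = 1, back-substitute to write 1 as a combination:
1 = 4 − 3
1 = −27 + 7·4
1 = 7·85 − 22·27
Hence 27⁻¹ ≡ -22 ≡ 63 (mod 85).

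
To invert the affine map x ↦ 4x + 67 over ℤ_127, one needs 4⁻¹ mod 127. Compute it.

gcd(127, 4) by repeated division:
127 = 31*4 + 3
4 = 1*3 + 1
3 = 3*1 + 0
The gcd is 1. Working backward:
1 = 4 − 3
1 = −127 + 32·4
So 4·32 ≡ 1 (mod 127).

32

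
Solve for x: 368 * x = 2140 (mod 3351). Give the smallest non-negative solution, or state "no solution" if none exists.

3029

First find gcd(368, 3351):
3351 = 9*368 + 39
368 = 9*39 + 17
39 = 2*17 + 5
17 = 3*5 + 2
5 = 2*2 + 1
2 = 2*1 + 0
gcd = 1, so a unique solution mod 3351 exists.
Back-substitute for the Bézout coefficients:
1 = 5 − 2·2
1 = −2·17 + 7·5
1 = 7·39 − 16·17
1 = −16·368 + 151·39
1 = 151·3351 − 1375·368
So 368·(-1375) ≡ 1 (mod 3351), giving 368⁻¹ ≡ 1976.
x ≡ 368⁻¹·2140 ≡ 1976·2140 ≡ 3029 (mod 3351).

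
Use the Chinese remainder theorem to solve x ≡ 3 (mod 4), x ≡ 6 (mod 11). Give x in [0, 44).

39

Write x = 3 + 4·k. Then 4·k ≡ 6 − 3 ≡ 3 (mod 11).
Need 4⁻¹ mod 11. Extended Euclid on (11, 4):
11 = 2·4 + 3
4 = 1·3 + 1
3 = 3·1 + 0
Back-substitute:
1 = 4 − 3
1 = −11 + 3·4
4⁻¹ ≡ 3 (mod 11), so k ≡ 3·3 ≡ 9 (mod 11).
x = 3 + 4·9 = 39.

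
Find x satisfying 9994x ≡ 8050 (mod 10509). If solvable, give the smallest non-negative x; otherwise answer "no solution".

5698

First find gcd(9994, 10509):
10509 = 1·9994 + 515
9994 = 19·515 + 209
515 = 2·209 + 97
209 = 2·97 + 15
97 = 6·15 + 7
15 = 2·7 + 1
7 = 7·1 + 0
gcd = 1, so a unique solution mod 10509 exists.
Back-substitute for the Bézout coefficients:
1 = 15 − 2·7
1 = −2·97 + 13·15
1 = 13·209 − 28·97
1 = −28·515 + 69·209
1 = 69·9994 − 1339·515
1 = −1339·10509 + 1408·9994
So 9994·(1408) ≡ 1 (mod 10509), giving 9994⁻¹ ≡ 1408.
x ≡ 9994⁻¹·8050 ≡ 1408·8050 ≡ 5698 (mod 10509).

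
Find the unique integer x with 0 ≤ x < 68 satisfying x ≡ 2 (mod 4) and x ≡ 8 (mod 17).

Write x = 2 + 4·k. Then 4·k ≡ 8 − 2 ≡ 6 (mod 17).
Need 4⁻¹ mod 17. Extended Euclid on (17, 4):
17 = 4*4 + 1
4 = 4*1 + 0
Back-substitute:
1 = 17 − 4·4
4⁻¹ ≡ 13 (mod 17), so k ≡ 13·6 ≡ 10 (mod 17).
x = 2 + 4·10 = 42.

42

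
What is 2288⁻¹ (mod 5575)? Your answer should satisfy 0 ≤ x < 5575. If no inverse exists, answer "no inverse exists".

Run Euclid on (5575, 2288):
5575 = 2×2288 + 999
2288 = 2×999 + 290
999 = 3×290 + 129
290 = 2×129 + 32
129 = 4×32 + 1
32 = 32×1 + 0
gcd = 1, so the inverse exists. Back-substitute:
1 = 129 − 4·32
1 = −4·290 + 9·129
1 = 9·999 − 31·290
1 = −31·2288 + 71·999
1 = 71·5575 − 173·2288
Hence 2288⁻¹ ≡ -173 ≡ 5402 (mod 5575).

5402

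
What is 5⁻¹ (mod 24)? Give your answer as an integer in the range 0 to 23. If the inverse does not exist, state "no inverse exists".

Apply the Euclidean algorithm to 24 and 5:
24 = 4×5 + 4
5 = 1×4 + 1
4 = 4×1 + 0
Since gcd(5, 24) = 1, back-substitute to write 1 as a combination:
1 = 5 − 4
1 = −24 + 5·5
So 5·5 ≡ 1 (mod 24).

5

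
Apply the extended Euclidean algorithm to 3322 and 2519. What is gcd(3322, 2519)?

11

Repeated division:
3322 = 1*2519 + 803
2519 = 3*803 + 110
803 = 7*110 + 33
110 = 3*33 + 11
33 = 3*11 + 0
gcd(3322, 2519) = 11.
Express as a combination:
11 = 110 − 3·33
11 = −3·803 + 22·110
11 = 22·2519 − 69·803
11 = −69·3322 + 91·2519
So 11 = (-69)·3322 + (91)·2519.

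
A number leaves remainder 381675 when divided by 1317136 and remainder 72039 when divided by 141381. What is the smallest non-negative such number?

Write x = 381675 + 1317136·k. Then 1317136·k ≡ 72039 − 381675 ≡ 114507 (mod 141381).
Need 1317136⁻¹ mod 141381. Extended Euclid on (141381, 44707):
141381 = 3*44707 + 7260
44707 = 6*7260 + 1147
7260 = 6*1147 + 378
1147 = 3*378 + 13
378 = 29*13 + 1
13 = 13*1 + 0
Back-substitute:
1 = 378 − 29·13
1 = −29·1147 + 88·378
1 = 88·7260 − 557·1147
1 = −557·44707 + 3430·7260
1 = 3430·141381 − 10847·44707
1317136⁻¹ ≡ 130534 (mod 141381), so k ≡ 130534·114507 ≡ 116037 (mod 141381).
x = 381675 + 1317136·116037 = 152836891707.

152836891707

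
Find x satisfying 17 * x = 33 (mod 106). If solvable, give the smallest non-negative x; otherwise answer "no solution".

First find gcd(17, 106):
106 = 6*17 + 4
17 = 4*4 + 1
4 = 4*1 + 0
gcd = 1, so a unique solution mod 106 exists.
Back-substitute for the Bézout coefficients:
1 = 17 − 4·4
1 = −4·106 + 25·17
So 17·(25) ≡ 1 (mod 106), giving 17⁻¹ ≡ 25.
x ≡ 17⁻¹·33 ≡ 25·33 ≡ 83 (mod 106).

83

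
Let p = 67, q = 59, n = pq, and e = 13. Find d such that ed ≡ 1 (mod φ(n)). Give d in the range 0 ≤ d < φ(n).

φ(n) = (p−1)(q−1) = 66·58 = 3828.
Need d with 13·d ≡ 1 (mod 3828). Apply the extended Euclidean algorithm:
3828 = 294×13 + 6
13 = 2×6 + 1
6 = 6×1 + 0
Back-substitute:
1 = 13 − 2·6
1 = −2·3828 + 589·13
So 13·589 ≡ 1 (mod 3828), hence d = 589.

589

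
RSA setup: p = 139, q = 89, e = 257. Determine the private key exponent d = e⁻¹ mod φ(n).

8033

φ(n) = (p−1)(q−1) = 138·88 = 12144.
Need d with 257·d ≡ 1 (mod 12144). Apply the extended Euclidean algorithm:
12144 = 47·257 + 65
257 = 3·65 + 62
65 = 1·62 + 3
62 = 20·3 + 2
3 = 1·2 + 1
2 = 2·1 + 0
Back-substitute:
1 = 3 − 2
1 = −62 + 21·3
1 = 21·65 − 22·62
1 = −22·257 + 87·65
1 = 87·12144 − 4111·257
So 257·(-4111) ≡ 1 (mod 12144), hence d ≡ -4111 ≡ 8033 (mod 12144).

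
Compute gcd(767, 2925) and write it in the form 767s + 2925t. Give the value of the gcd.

13

Euclidean algorithm:
2925 = 3×767 + 624
767 = 1×624 + 143
624 = 4×143 + 52
143 = 2×52 + 39
52 = 1×39 + 13
39 = 3×13 + 0
gcd(767, 2925) = 13.
Working backward:
13 = 52 − 39
13 = −143 + 3·52
13 = 3·624 − 13·143
13 = −13·767 + 16·624
13 = 16·2925 − 61·767
So 13 = (16)·2925 + (-61)·767.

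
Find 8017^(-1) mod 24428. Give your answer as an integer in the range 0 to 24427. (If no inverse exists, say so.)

21253

Apply the Euclidean algorithm to 24428 and 8017:
24428 = 3×8017 + 377
8017 = 21×377 + 100
377 = 3×100 + 77
100 = 1×77 + 23
77 = 3×23 + 8
23 = 2×8 + 7
8 = 1×7 + 1
7 = 7×1 + 0
Since gcd(8017, 24428) = 1, back-substitute to write 1 as a combination:
1 = 8 − 7
1 = −23 + 3·8
1 = 3·77 − 10·23
1 = −10·100 + 13·77
1 = 13·377 − 49·100
1 = −49·8017 + 1042·377
1 = 1042·24428 − 3175·8017
So 8017·(-3175) ≡ 1 (mod 24428), and -3175 ≡ 21253 (mod 24428).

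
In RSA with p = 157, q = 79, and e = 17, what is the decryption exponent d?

φ(n) = (p−1)(q−1) = 156·78 = 12168.
Need d with 17·d ≡ 1 (mod 12168). Apply the extended Euclidean algorithm:
12168 = 715*17 + 13
17 = 1*13 + 4
13 = 3*4 + 1
4 = 4*1 + 0
Back-substitute:
1 = 13 − 3·4
1 = −3·17 + 4·13
1 = 4·12168 − 2863·17
So 17·(-2863) ≡ 1 (mod 12168), hence d ≡ -2863 ≡ 9305 (mod 12168).

9305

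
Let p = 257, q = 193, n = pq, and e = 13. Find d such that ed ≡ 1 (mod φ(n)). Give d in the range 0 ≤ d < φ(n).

3781

φ(n) = (p−1)(q−1) = 256·192 = 49152.
Need d with 13·d ≡ 1 (mod 49152). Apply the extended Euclidean algorithm:
49152 = 3780*13 + 12
13 = 1*12 + 1
12 = 12*1 + 0
Back-substitute:
1 = 13 − 12
1 = −49152 + 3781·13
So 13·3781 ≡ 1 (mod 49152), hence d = 3781.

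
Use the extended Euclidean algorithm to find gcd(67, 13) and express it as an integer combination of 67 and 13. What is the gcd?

1

Repeated division:
67 = 5·13 + 2
13 = 6·2 + 1
2 = 2·1 + 0
gcd(67, 13) = 1.
Working backward:
1 = 13 − 6·2
1 = −6·67 + 31·13
So 1 = (-6)·67 + (31)·13.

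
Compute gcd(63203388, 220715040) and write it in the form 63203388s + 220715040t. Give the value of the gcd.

Repeated division:
220715040 = 3×63203388 + 31104876
63203388 = 2×31104876 + 993636
31104876 = 31×993636 + 302160
993636 = 3×302160 + 87156
302160 = 3×87156 + 40692
87156 = 2×40692 + 5772
40692 = 7×5772 + 288
5772 = 20×288 + 12
288 = 24×12 + 0
gcd(63203388, 220715040) = 12.
Back-substituting:
12 = 5772 − 20·288
12 = −20·40692 + 141·5772
12 = 141·87156 − 302·40692
12 = −302·302160 + 1047·87156
12 = 1047·993636 − 3443·302160
12 = −3443·31104876 + 107780·993636
12 = 107780·63203388 − 219003·31104876
12 = −219003·220715040 + 764789·63203388
So 12 = (-219003)·220715040 + (764789)·63203388.

12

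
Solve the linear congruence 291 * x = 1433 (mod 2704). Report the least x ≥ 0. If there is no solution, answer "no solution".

First find gcd(291, 2704):
2704 = 9·291 + 85
291 = 3·85 + 36
85 = 2·36 + 13
36 = 2·13 + 10
13 = 1·10 + 3
10 = 3·3 + 1
3 = 3·1 + 0
gcd = 1, so a unique solution mod 2704 exists.
Back-substitute for the Bézout coefficients:
1 = 10 − 3·3
1 = −3·13 + 4·10
1 = 4·36 − 11·13
1 = −11·85 + 26·36
1 = 26·291 − 89·85
1 = −89·2704 + 827·291
So 291·(827) ≡ 1 (mod 2704), giving 291⁻¹ ≡ 827.
x ≡ 291⁻¹·1433 ≡ 827·1433 ≡ 739 (mod 2704).

739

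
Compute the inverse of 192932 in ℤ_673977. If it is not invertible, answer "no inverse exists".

214781

Apply the Euclidean algorithm to 673977 and 192932:
673977 = 3×192932 + 95181
192932 = 2×95181 + 2570
95181 = 37×2570 + 91
2570 = 28×91 + 22
91 = 4×22 + 3
22 = 7×3 + 1
3 = 3×1 + 0
gcd = 1, so the inverse exists. Back-substitute:
1 = 22 − 7·3
1 = −7·91 + 29·22
1 = 29·2570 − 819·91
1 = −819·95181 + 30332·2570
1 = 30332·192932 − 61483·95181
1 = −61483·673977 + 214781·192932
So 192932·214781 ≡ 1 (mod 673977).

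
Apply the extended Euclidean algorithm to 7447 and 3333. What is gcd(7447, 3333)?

11

Euclidean algorithm:
7447 = 2×3333 + 781
3333 = 4×781 + 209
781 = 3×209 + 154
209 = 1×154 + 55
154 = 2×55 + 44
55 = 1×44 + 11
44 = 4×11 + 0
gcd(7447, 3333) = 11.
Working backward:
11 = 55 − 44
11 = −154 + 3·55
11 = 3·209 − 4·154
11 = −4·781 + 15·209
11 = 15·3333 − 64·781
11 = −64·7447 + 143·3333
So 11 = (-64)·7447 + (143)·3333.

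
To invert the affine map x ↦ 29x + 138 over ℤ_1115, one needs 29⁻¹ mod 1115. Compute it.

769

gcd(1115, 29) by repeated division:
1115 = 38*29 + 13
29 = 2*13 + 3
13 = 4*3 + 1
3 = 3*1 + 0
The gcd is 1. Working backward:
1 = 13 − 4·3
1 = −4·29 + 9·13
1 = 9·1115 − 346·29
Hence 29⁻¹ ≡ -346 ≡ 769 (mod 1115).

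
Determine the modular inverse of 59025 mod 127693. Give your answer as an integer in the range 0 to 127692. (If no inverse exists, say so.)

64886

Apply the Euclidean algorithm to 127693 and 59025:
127693 = 2×59025 + 9643
59025 = 6×9643 + 1167
9643 = 8×1167 + 307
1167 = 3×307 + 246
307 = 1×246 + 61
246 = 4×61 + 2
61 = 30×2 + 1
2 = 2×1 + 0
gcd = 1, so the inverse exists. Back-substitute:
1 = 61 − 30·2
1 = −30·246 + 121·61
1 = 121·307 − 151·246
1 = −151·1167 + 574·307
1 = 574·9643 − 4743·1167
1 = −4743·59025 + 29032·9643
1 = 29032·127693 − 62807·59025
Hence 59025⁻¹ ≡ -62807 ≡ 64886 (mod 127693).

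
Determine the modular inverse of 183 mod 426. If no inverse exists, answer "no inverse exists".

Compute gcd(183, 426):
426 = 2*183 + 60
183 = 3*60 + 3
60 = 20*3 + 0
gcd(183, 426) = 3 ≠ 1, so 183 has no multiplicative inverse modulo 426.

no inverse exists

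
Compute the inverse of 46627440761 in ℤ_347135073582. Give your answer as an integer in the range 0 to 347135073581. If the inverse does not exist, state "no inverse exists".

no inverse exists

Compute gcd(46627440761, 347135073582):
347135073582 = 7*46627440761 + 20742988255
46627440761 = 2*20742988255 + 5141464251
20742988255 = 4*5141464251 + 177131251
5141464251 = 29*177131251 + 4657972
177131251 = 38*4657972 + 128315
4657972 = 36*128315 + 38632
128315 = 3*38632 + 12419
38632 = 3*12419 + 1375
12419 = 9*1375 + 44
1375 = 31*44 + 11
44 = 4*11 + 0
The gcd is 11, not 1, hence no inverse exists.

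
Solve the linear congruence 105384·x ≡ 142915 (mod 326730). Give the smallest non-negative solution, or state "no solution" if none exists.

gcd(105384, 326730):
326730 = 3·105384 + 10578
105384 = 9·10578 + 10182
10578 = 1·10182 + 396
10182 = 25·396 + 282
396 = 1·282 + 114
282 = 2·114 + 54
114 = 2·54 + 6
54 = 9·6 + 0
gcd = 6, but 6 ∤ 142915, so the congruence has no solution.

no solution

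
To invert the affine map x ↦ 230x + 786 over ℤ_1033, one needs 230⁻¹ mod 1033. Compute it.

777

gcd(1033, 230) by repeated division:
1033 = 4×230 + 113
230 = 2×113 + 4
113 = 28×4 + 1
4 = 4×1 + 0
gcd = 1, so the inverse exists. Back-substitute:
1 = 113 − 28·4
1 = −28·230 + 57·113
1 = 57·1033 − 256·230
So 230·(-256) ≡ 1 (mod 1033), and -256 ≡ 777 (mod 1033).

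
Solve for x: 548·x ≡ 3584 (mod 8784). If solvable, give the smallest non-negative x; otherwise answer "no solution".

First find gcd(548, 8784):
8784 = 16×548 + 16
548 = 34×16 + 4
16 = 4×4 + 0
gcd = 4 and 4 | 3584, so solutions exist. Divide through by 4: 137x ≡ 896 (mod 2196).
Now find 137⁻¹ mod 2196:
2196 = 16*137 + 4
137 = 34*4 + 1
4 = 4*1 + 0
Back-substitute:
1 = 137 − 34·4
1 = −34·2196 + 545·137
So 137⁻¹ ≡ 545 (mod 2196).
Then x ≡ 545·896 ≡ 808 (mod 2196); the smallest non-negative solution is x = 808.

808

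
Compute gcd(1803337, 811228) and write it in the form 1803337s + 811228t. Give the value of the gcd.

1

Apply Euclid's algorithm to 1803337 and 811228:
1803337 = 2·811228 + 180881
811228 = 4·180881 + 87704
180881 = 2·87704 + 5473
87704 = 16·5473 + 136
5473 = 40·136 + 33
136 = 4·33 + 4
33 = 8·4 + 1
4 = 4·1 + 0
gcd(1803337, 811228) = 1.
Back-substituting:
1 = 33 − 8·4
1 = −8·136 + 33·33
1 = 33·5473 − 1328·136
1 = −1328·87704 + 21281·5473
1 = 21281·180881 − 43890·87704
1 = −43890·811228 + 196841·180881
1 = 196841·1803337 − 437572·811228
So 1 = (196841)·1803337 + (-437572)·811228.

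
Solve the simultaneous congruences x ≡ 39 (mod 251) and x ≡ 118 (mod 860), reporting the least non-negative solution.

172978

Write x = 39 + 251·k. Then 251·k ≡ 118 − 39 ≡ 79 (mod 860).
Need 251⁻¹ mod 860. Extended Euclid on (860, 251):
860 = 3·251 + 107
251 = 2·107 + 37
107 = 2·37 + 33
37 = 1·33 + 4
33 = 8·4 + 1
4 = 4·1 + 0
Back-substitute:
1 = 33 − 8·4
1 = −8·37 + 9·33
1 = 9·107 − 26·37
1 = −26·251 + 61·107
1 = 61·860 − 209·251
251⁻¹ ≡ 651 (mod 860), so k ≡ 651·79 ≡ 689 (mod 860).
x = 39 + 251·689 = 172978.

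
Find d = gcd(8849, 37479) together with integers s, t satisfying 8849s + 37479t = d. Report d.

Repeated division:
37479 = 4·8849 + 2083
8849 = 4·2083 + 517
2083 = 4·517 + 15
517 = 34·15 + 7
15 = 2·7 + 1
7 = 7·1 + 0
gcd(8849, 37479) = 1.
Back-substituting:
1 = 15 − 2·7
1 = −2·517 + 69·15
1 = 69·2083 − 278·517
1 = −278·8849 + 1181·2083
1 = 1181·37479 − 5002·8849
So 1 = (1181)·37479 + (-5002)·8849.

1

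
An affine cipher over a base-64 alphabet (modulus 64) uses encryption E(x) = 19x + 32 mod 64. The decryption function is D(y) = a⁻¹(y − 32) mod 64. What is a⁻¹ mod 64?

gcd(64, 19) by repeated division:
64 = 3·19 + 7
19 = 2·7 + 5
7 = 1·5 + 2
5 = 2·2 + 1
2 = 2·1 + 0
The gcd is 1. Working backward:
1 = 5 − 2·2
1 = −2·7 + 3·5
1 = 3·19 − 8·7
1 = −8·64 + 27·19
So 19·27 ≡ 1 (mod 64).

27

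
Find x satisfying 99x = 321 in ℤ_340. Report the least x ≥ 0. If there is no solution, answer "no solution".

First find gcd(99, 340):
340 = 3·99 + 43
99 = 2·43 + 13
43 = 3·13 + 4
13 = 3·4 + 1
4 = 4·1 + 0
gcd = 1, so a unique solution mod 340 exists.
Back-substitute for the Bézout coefficients:
1 = 13 − 3·4
1 = −3·43 + 10·13
1 = 10·99 − 23·43
1 = −23·340 + 79·99
So 99·(79) ≡ 1 (mod 340), giving 99⁻¹ ≡ 79.
x ≡ 99⁻¹·321 ≡ 79·321 ≡ 199 (mod 340).

199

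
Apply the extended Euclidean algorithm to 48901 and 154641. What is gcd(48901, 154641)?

1

Euclidean algorithm:
154641 = 3·48901 + 7938
48901 = 6·7938 + 1273
7938 = 6·1273 + 300
1273 = 4·300 + 73
300 = 4·73 + 8
73 = 9·8 + 1
8 = 8·1 + 0
gcd(48901, 154641) = 1.
Back-substituting:
1 = 73 − 9·8
1 = −9·300 + 37·73
1 = 37·1273 − 157·300
1 = −157·7938 + 979·1273
1 = 979·48901 − 6031·7938
1 = −6031·154641 + 19072·48901
So 1 = (-6031)·154641 + (19072)·48901.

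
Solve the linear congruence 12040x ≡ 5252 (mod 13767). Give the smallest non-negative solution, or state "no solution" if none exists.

2795

First find gcd(12040, 13767):
13767 = 1·12040 + 1727
12040 = 6·1727 + 1678
1727 = 1·1678 + 49
1678 = 34·49 + 12
49 = 4·12 + 1
12 = 12·1 + 0
gcd = 1, so a unique solution mod 13767 exists.
Back-substitute for the Bézout coefficients:
1 = 49 − 4·12
1 = −4·1678 + 137·49
1 = 137·1727 − 141·1678
1 = −141·12040 + 983·1727
1 = 983·13767 − 1124·12040
So 12040·(-1124) ≡ 1 (mod 13767), giving 12040⁻¹ ≡ 12643.
x ≡ 12040⁻¹·5252 ≡ 12643·5252 ≡ 2795 (mod 13767).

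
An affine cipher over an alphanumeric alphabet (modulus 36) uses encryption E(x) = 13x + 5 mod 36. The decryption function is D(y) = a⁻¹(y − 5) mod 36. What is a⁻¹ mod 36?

Run Euclid on (36, 13):
36 = 2*13 + 10
13 = 1*10 + 3
10 = 3*3 + 1
3 = 3*1 + 0
The gcd is 1. Working backward:
1 = 10 − 3·3
1 = −3·13 + 4·10
1 = 4·36 − 11·13
Hence 13⁻¹ ≡ -11 ≡ 25 (mod 36).

25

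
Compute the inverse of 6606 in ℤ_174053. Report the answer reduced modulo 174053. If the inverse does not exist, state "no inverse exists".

Run Euclid on (174053, 6606):
174053 = 26*6606 + 2297
6606 = 2*2297 + 2012
2297 = 1*2012 + 285
2012 = 7*285 + 17
285 = 16*17 + 13
17 = 1*13 + 4
13 = 3*4 + 1
4 = 4*1 + 0
The gcd is 1. Working backward:
1 = 13 − 3·4
1 = −3·17 + 4·13
1 = 4·285 − 67·17
1 = −67·2012 + 473·285
1 = 473·2297 − 540·2012
1 = −540·6606 + 1553·2297
1 = 1553·174053 − 40918·6606
Thus 6606·(-40918) ≡ 1 (mod 174053); reducing, -40918 mod 174053 = 133135.

133135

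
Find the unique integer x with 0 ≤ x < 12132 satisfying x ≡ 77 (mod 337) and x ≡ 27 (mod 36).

3447

Write x = 77 + 337·k. Then 337·k ≡ 27 − 77 ≡ 22 (mod 36).
Need 337⁻¹ mod 36. Extended Euclid on (36, 13):
36 = 2*13 + 10
13 = 1*10 + 3
10 = 3*3 + 1
3 = 3*1 + 0
Back-substitute:
1 = 10 − 3·3
1 = −3·13 + 4·10
1 = 4·36 − 11·13
337⁻¹ ≡ 25 (mod 36), so k ≡ 25·22 ≡ 10 (mod 36).
x = 77 + 337·10 = 3447.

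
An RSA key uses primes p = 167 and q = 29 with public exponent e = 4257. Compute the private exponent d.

φ(n) = (p−1)(q−1) = 166·28 = 4648.
Need d with 4257·d ≡ 1 (mod 4648). Apply the extended Euclidean algorithm:
4648 = 1×4257 + 391
4257 = 10×391 + 347
391 = 1×347 + 44
347 = 7×44 + 39
44 = 1×39 + 5
39 = 7×5 + 4
5 = 1×4 + 1
4 = 4×1 + 0
Back-substitute:
1 = 5 − 4
1 = −39 + 8·5
1 = 8·44 − 9·39
1 = −9·347 + 71·44
1 = 71·391 − 80·347
1 = −80·4257 + 871·391
1 = 871·4648 − 951·4257
So 4257·(-951) ≡ 1 (mod 4648), hence d ≡ -951 ≡ 3697 (mod 4648).

3697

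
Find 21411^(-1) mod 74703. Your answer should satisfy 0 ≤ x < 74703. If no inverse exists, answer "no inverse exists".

Compute gcd(21411, 74703):
74703 = 3*21411 + 10470
21411 = 2*10470 + 471
10470 = 22*471 + 108
471 = 4*108 + 39
108 = 2*39 + 30
39 = 1*30 + 9
30 = 3*9 + 3
9 = 3*3 + 0
gcd(21411, 74703) = 3 ≠ 1, so 21411 has no multiplicative inverse modulo 74703.

no inverse exists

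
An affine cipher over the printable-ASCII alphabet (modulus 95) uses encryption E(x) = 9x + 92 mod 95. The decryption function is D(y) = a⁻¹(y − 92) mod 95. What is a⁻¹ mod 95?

Extended Euclidean algorithm:
95 = 10×9 + 5
9 = 1×5 + 4
5 = 1×4 + 1
4 = 4×1 + 0
Since gcd(9, 95) = 1, back-substitute to write 1 as a combination:
1 = 5 − 4
1 = −9 + 2·5
1 = 2·95 − 21·9
Hence 9⁻¹ ≡ -21 ≡ 74 (mod 95).

74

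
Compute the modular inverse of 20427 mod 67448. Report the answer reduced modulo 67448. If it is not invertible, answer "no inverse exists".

60339

Apply the Euclidean algorithm to 67448 and 20427:
67448 = 3·20427 + 6167
20427 = 3·6167 + 1926
6167 = 3·1926 + 389
1926 = 4·389 + 370
389 = 1·370 + 19
370 = 19·19 + 9
19 = 2·9 + 1
9 = 9·1 + 0
Since gcd(20427, 67448) = 1, back-substitute to write 1 as a combination:
1 = 19 − 2·9
1 = −2·370 + 39·19
1 = 39·389 − 41·370
1 = −41·1926 + 203·389
1 = 203·6167 − 650·1926
1 = −650·20427 + 2153·6167
1 = 2153·67448 − 7109·20427
Thus 20427·(-7109) ≡ 1 (mod 67448); reducing, -7109 mod 67448 = 60339.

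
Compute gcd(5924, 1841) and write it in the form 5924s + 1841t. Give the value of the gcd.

Repeated division:
5924 = 3×1841 + 401
1841 = 4×401 + 237
401 = 1×237 + 164
237 = 1×164 + 73
164 = 2×73 + 18
73 = 4×18 + 1
18 = 18×1 + 0
gcd(5924, 1841) = 1.
Express as a combination:
1 = 73 − 4·18
1 = −4·164 + 9·73
1 = 9·237 − 13·164
1 = −13·401 + 22·237
1 = 22·1841 − 101·401
1 = −101·5924 + 325·1841
So 1 = (-101)·5924 + (325)·1841.

1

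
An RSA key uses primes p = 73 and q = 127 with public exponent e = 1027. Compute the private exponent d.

φ(n) = (p−1)(q−1) = 72·126 = 9072.
Need d with 1027·d ≡ 1 (mod 9072). Apply the extended Euclidean algorithm:
9072 = 8*1027 + 856
1027 = 1*856 + 171
856 = 5*171 + 1
171 = 171*1 + 0
Back-substitute:
1 = 856 − 5·171
1 = −5·1027 + 6·856
1 = 6·9072 − 53·1027
So 1027·(-53) ≡ 1 (mod 9072), hence d ≡ -53 ≡ 9019 (mod 9072).

9019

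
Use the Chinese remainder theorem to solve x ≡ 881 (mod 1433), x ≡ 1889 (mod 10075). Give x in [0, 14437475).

Write x = 881 + 1433·k. Then 1433·k ≡ 1889 − 881 ≡ 1008 (mod 10075).
Need 1433⁻¹ mod 10075. Extended Euclid on (10075, 1433):
10075 = 7×1433 + 44
1433 = 32×44 + 25
44 = 1×25 + 19
25 = 1×19 + 6
19 = 3×6 + 1
6 = 6×1 + 0
Back-substitute:
1 = 19 − 3·6
1 = −3·25 + 4·19
1 = 4·44 − 7·25
1 = −7·1433 + 228·44
1 = 228·10075 − 1603·1433
1433⁻¹ ≡ 8472 (mod 10075), so k ≡ 8472·1008 ≡ 6251 (mod 10075).
x = 881 + 1433·6251 = 8958564.

8958564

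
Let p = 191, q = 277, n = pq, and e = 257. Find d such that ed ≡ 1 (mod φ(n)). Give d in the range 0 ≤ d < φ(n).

21833

φ(n) = (p−1)(q−1) = 190·276 = 52440.
Need d with 257·d ≡ 1 (mod 52440). Apply the extended Euclidean algorithm:
52440 = 204×257 + 12
257 = 21×12 + 5
12 = 2×5 + 2
5 = 2×2 + 1
2 = 2×1 + 0
Back-substitute:
1 = 5 − 2·2
1 = −2·12 + 5·5
1 = 5·257 − 107·12
1 = −107·52440 + 21833·257
So 257·21833 ≡ 1 (mod 52440), hence d = 21833.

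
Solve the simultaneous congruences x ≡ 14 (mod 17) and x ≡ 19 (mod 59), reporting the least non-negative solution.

609

Write x = 14 + 17·k. Then 17·k ≡ 19 − 14 ≡ 5 (mod 59).
Need 17⁻¹ mod 59. Extended Euclid on (59, 17):
59 = 3·17 + 8
17 = 2·8 + 1
8 = 8·1 + 0
Back-substitute:
1 = 17 − 2·8
1 = −2·59 + 7·17
17⁻¹ ≡ 7 (mod 59), so k ≡ 7·5 ≡ 35 (mod 59).
x = 14 + 17·35 = 609.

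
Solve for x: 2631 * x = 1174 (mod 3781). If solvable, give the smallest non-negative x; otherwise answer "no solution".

First find gcd(2631, 3781):
3781 = 1×2631 + 1150
2631 = 2×1150 + 331
1150 = 3×331 + 157
331 = 2×157 + 17
157 = 9×17 + 4
17 = 4×4 + 1
4 = 4×1 + 0
gcd = 1, so a unique solution mod 3781 exists.
Back-substitute for the Bézout coefficients:
1 = 17 − 4·4
1 = −4·157 + 37·17
1 = 37·331 − 78·157
1 = −78·1150 + 271·331
1 = 271·2631 − 620·1150
1 = −620·3781 + 891·2631
So 2631·(891) ≡ 1 (mod 3781), giving 2631⁻¹ ≡ 891.
x ≡ 2631⁻¹·1174 ≡ 891·1174 ≡ 2478 (mod 3781).

2478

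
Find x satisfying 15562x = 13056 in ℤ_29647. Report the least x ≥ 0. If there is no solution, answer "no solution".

First find gcd(15562, 29647):
29647 = 1×15562 + 14085
15562 = 1×14085 + 1477
14085 = 9×1477 + 792
1477 = 1×792 + 685
792 = 1×685 + 107
685 = 6×107 + 43
107 = 2×43 + 21
43 = 2×21 + 1
21 = 21×1 + 0
gcd = 1, so a unique solution mod 29647 exists.
Back-substitute for the Bézout coefficients:
1 = 43 − 2·21
1 = −2·107 + 5·43
1 = 5·685 − 32·107
1 = −32·792 + 37·685
1 = 37·1477 − 69·792
1 = −69·14085 + 658·1477
1 = 658·15562 − 727·14085
1 = −727·29647 + 1385·15562
So 15562·(1385) ≡ 1 (mod 29647), giving 15562⁻¹ ≡ 1385.
x ≡ 15562⁻¹·13056 ≡ 1385·13056 ≡ 27537 (mod 29647).

27537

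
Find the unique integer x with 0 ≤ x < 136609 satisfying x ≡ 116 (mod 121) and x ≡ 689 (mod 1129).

28914

Write x = 116 + 121·k. Then 121·k ≡ 689 − 116 ≡ 573 (mod 1129).
Need 121⁻¹ mod 1129. Extended Euclid on (1129, 121):
1129 = 9×121 + 40
121 = 3×40 + 1
40 = 40×1 + 0
Back-substitute:
1 = 121 − 3·40
1 = −3·1129 + 28·121
121⁻¹ ≡ 28 (mod 1129), so k ≡ 28·573 ≡ 238 (mod 1129).
x = 116 + 121·238 = 28914.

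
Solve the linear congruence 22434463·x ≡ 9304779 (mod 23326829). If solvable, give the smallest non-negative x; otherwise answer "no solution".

16693868

First find gcd(22434463, 23326829):
23326829 = 1×22434463 + 892366
22434463 = 25×892366 + 125313
892366 = 7×125313 + 15175
125313 = 8×15175 + 3913
15175 = 3×3913 + 3436
3913 = 1×3436 + 477
3436 = 7×477 + 97
477 = 4×97 + 89
97 = 1×89 + 8
89 = 11×8 + 1
8 = 8×1 + 0
gcd = 1, so a unique solution mod 23326829 exists.
Back-substitute for the Bézout coefficients:
1 = 89 − 11·8
1 = −11·97 + 12·89
1 = 12·477 − 59·97
1 = −59·3436 + 425·477
1 = 425·3913 − 484·3436
1 = −484·15175 + 1877·3913
1 = 1877·125313 − 15500·15175
1 = −15500·892366 + 110377·125313
1 = 110377·22434463 − 2774925·892366
1 = −2774925·23326829 + 2885302·22434463
So 22434463·(2885302) ≡ 1 (mod 23326829), giving 22434463⁻¹ ≡ 2885302.
x ≡ 22434463⁻¹·9304779 ≡ 2885302·9304779 ≡ 16693868 (mod 23326829).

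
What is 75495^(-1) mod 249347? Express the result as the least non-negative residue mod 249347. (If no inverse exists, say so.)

no inverse exists

Euclidean algorithm on 249347, 75495:
249347 = 3*75495 + 22862
75495 = 3*22862 + 6909
22862 = 3*6909 + 2135
6909 = 3*2135 + 504
2135 = 4*504 + 119
504 = 4*119 + 28
119 = 4*28 + 7
28 = 4*7 + 0
Since gcd = 7 > 1, 75495 is not a unit mod 249347.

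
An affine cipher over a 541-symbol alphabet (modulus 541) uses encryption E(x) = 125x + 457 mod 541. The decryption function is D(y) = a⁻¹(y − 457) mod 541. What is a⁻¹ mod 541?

Extended Euclidean algorithm:
541 = 4*125 + 41
125 = 3*41 + 2
41 = 20*2 + 1
2 = 2*1 + 0
The gcd is 1. Working backward:
1 = 41 − 20·2
1 = −20·125 + 61·41
1 = 61·541 − 264·125
Hence 125⁻¹ ≡ -264 ≡ 277 (mod 541).

277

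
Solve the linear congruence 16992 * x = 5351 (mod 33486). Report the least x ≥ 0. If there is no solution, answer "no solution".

no solution

gcd(16992, 33486):
33486 = 1*16992 + 16494
16992 = 1*16494 + 498
16494 = 33*498 + 60
498 = 8*60 + 18
60 = 3*18 + 6
18 = 3*6 + 0
gcd = 6, but 6 ∤ 5351, so the congruence has no solution.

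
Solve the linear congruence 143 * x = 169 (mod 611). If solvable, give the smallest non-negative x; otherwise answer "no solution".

First find gcd(143, 611):
611 = 4·143 + 39
143 = 3·39 + 26
39 = 1·26 + 13
26 = 2·13 + 0
gcd = 13 and 13 | 169, so solutions exist. Divide through by 13: 11x ≡ 13 (mod 47).
Now find 11⁻¹ mod 47:
47 = 4·11 + 3
11 = 3·3 + 2
3 = 1·2 + 1
2 = 2·1 + 0
Back-substitute:
1 = 3 − 2
1 = −11 + 4·3
1 = 4·47 − 17·11
So 11·(-17) ≡ 1 (mod 47), i.e. 11⁻¹ ≡ 30.
Then x ≡ 30·13 ≡ 14 (mod 47); the smallest non-negative solution is x = 14.

14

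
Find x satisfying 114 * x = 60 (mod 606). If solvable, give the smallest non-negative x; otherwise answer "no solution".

59

First find gcd(114, 606):
606 = 5×114 + 36
114 = 3×36 + 6
36 = 6×6 + 0
gcd = 6 and 6 | 60, so solutions exist. Divide through by 6: 19x ≡ 10 (mod 101).
Now find 19⁻¹ mod 101:
101 = 5×19 + 6
19 = 3×6 + 1
6 = 6×1 + 0
Back-substitute:
1 = 19 − 3·6
1 = −3·101 + 16·19
So 19⁻¹ ≡ 16 (mod 101).
Then x ≡ 16·10 ≡ 59 (mod 101); the smallest non-negative solution is x = 59.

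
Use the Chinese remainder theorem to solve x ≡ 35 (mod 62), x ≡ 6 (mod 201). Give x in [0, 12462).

7041

Write x = 35 + 62·k. Then 62·k ≡ 6 − 35 ≡ 172 (mod 201).
Need 62⁻¹ mod 201. Extended Euclid on (201, 62):
201 = 3·62 + 15
62 = 4·15 + 2
15 = 7·2 + 1
2 = 2·1 + 0
Back-substitute:
1 = 15 − 7·2
1 = −7·62 + 29·15
1 = 29·201 − 94·62
62⁻¹ ≡ 107 (mod 201), so k ≡ 107·172 ≡ 113 (mod 201).
x = 35 + 62·113 = 7041.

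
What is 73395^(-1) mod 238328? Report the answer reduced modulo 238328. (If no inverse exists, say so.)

212555

gcd(238328, 73395) by repeated division:
238328 = 3·73395 + 18143
73395 = 4·18143 + 823
18143 = 22·823 + 37
823 = 22·37 + 9
37 = 4·9 + 1
9 = 9·1 + 0
gcd = 1, so the inverse exists. Back-substitute:
1 = 37 − 4·9
1 = −4·823 + 89·37
1 = 89·18143 − 1962·823
1 = −1962·73395 + 7937·18143
1 = 7937·238328 − 25773·73395
So 73395·(-25773) ≡ 1 (mod 238328), and -25773 ≡ 212555 (mod 238328).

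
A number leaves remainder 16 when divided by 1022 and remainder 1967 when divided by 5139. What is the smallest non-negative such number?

Write x = 16 + 1022·k. Then 1022·k ≡ 1967 − 16 ≡ 1951 (mod 5139).
Need 1022⁻¹ mod 5139. Extended Euclid on (5139, 1022):
5139 = 5×1022 + 29
1022 = 35×29 + 7
29 = 4×7 + 1
7 = 7×1 + 0
Back-substitute:
1 = 29 − 4·7
1 = −4·1022 + 141·29
1 = 141·5139 − 709·1022
1022⁻¹ ≡ 4430 (mod 5139), so k ≡ 4430·1951 ≡ 4271 (mod 5139).
x = 16 + 1022·4271 = 4364978.

4364978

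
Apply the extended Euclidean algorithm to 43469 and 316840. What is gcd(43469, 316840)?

1

Repeated division:
316840 = 7*43469 + 12557
43469 = 3*12557 + 5798
12557 = 2*5798 + 961
5798 = 6*961 + 32
961 = 30*32 + 1
32 = 32*1 + 0
gcd(43469, 316840) = 1.
Back-substituting:
1 = 961 − 30·32
1 = −30·5798 + 181·961
1 = 181·12557 − 392·5798
1 = −392·43469 + 1357·12557
1 = 1357·316840 − 9891·43469
So 1 = (1357)·316840 + (-9891)·43469.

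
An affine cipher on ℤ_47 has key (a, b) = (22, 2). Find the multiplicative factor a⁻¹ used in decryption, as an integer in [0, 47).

15

Apply the Euclidean algorithm to 47 and 22:
47 = 2×22 + 3
22 = 7×3 + 1
3 = 3×1 + 0
The gcd is 1. Working backward:
1 = 22 − 7·3
1 = −7·47 + 15·22
So 22·15 ≡ 1 (mod 47).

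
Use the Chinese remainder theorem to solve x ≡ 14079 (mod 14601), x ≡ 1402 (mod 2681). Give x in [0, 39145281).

Write x = 14079 + 14601·k. Then 14601·k ≡ 1402 − 14079 ≡ 728 (mod 2681).
Need 14601⁻¹ mod 2681. Extended Euclid on (2681, 1196):
2681 = 2*1196 + 289
1196 = 4*289 + 40
289 = 7*40 + 9
40 = 4*9 + 4
9 = 2*4 + 1
4 = 4*1 + 0
Back-substitute:
1 = 9 − 2·4
1 = −2·40 + 9·9
1 = 9·289 − 65·40
1 = −65·1196 + 269·289
1 = 269·2681 − 603·1196
14601⁻¹ ≡ 2078 (mod 2681), so k ≡ 2078·728 ≡ 700 (mod 2681).
x = 14079 + 14601·700 = 10234779.

10234779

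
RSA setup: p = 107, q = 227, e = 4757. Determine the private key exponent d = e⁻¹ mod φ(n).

φ(n) = (p−1)(q−1) = 106·226 = 23956.
Need d with 4757·d ≡ 1 (mod 23956). Apply the extended Euclidean algorithm:
23956 = 5×4757 + 171
4757 = 27×171 + 140
171 = 1×140 + 31
140 = 4×31 + 16
31 = 1×16 + 15
16 = 1×15 + 1
15 = 15×1 + 0
Back-substitute:
1 = 16 − 15
1 = −31 + 2·16
1 = 2·140 − 9·31
1 = −9·171 + 11·140
1 = 11·4757 − 306·171
1 = −306·23956 + 1541·4757
So 4757·1541 ≡ 1 (mod 23956), hence d = 1541.

1541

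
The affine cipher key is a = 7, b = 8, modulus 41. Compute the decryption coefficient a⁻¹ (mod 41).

6

gcd(41, 7) by repeated division:
41 = 5*7 + 6
7 = 1*6 + 1
6 = 6*1 + 0
gcd = 1, so the inverse exists. Back-substitute:
1 = 7 − 6
1 = −41 + 6·7
So 7·6 ≡ 1 (mod 41).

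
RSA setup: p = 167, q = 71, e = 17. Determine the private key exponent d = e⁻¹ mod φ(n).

φ(n) = (p−1)(q−1) = 166·70 = 11620.
Need d with 17·d ≡ 1 (mod 11620). Apply the extended Euclidean algorithm:
11620 = 683·17 + 9
17 = 1·9 + 8
9 = 1·8 + 1
8 = 8·1 + 0
Back-substitute:
1 = 9 − 8
1 = −17 + 2·9
1 = 2·11620 − 1367·17
So 17·(-1367) ≡ 1 (mod 11620), hence d ≡ -1367 ≡ 10253 (mod 11620).

10253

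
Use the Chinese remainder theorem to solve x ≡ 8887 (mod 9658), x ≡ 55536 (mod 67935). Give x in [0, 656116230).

359363751

Write x = 8887 + 9658·k. Then 9658·k ≡ 55536 − 8887 ≡ 46649 (mod 67935).
Need 9658⁻¹ mod 67935. Extended Euclid on (67935, 9658):
67935 = 7·9658 + 329
9658 = 29·329 + 117
329 = 2·117 + 95
117 = 1·95 + 22
95 = 4·22 + 7
22 = 3·7 + 1
7 = 7·1 + 0
Back-substitute:
1 = 22 − 3·7
1 = −3·95 + 13·22
1 = 13·117 − 16·95
1 = −16·329 + 45·117
1 = 45·9658 − 1321·329
1 = −1321·67935 + 9292·9658
9658⁻¹ ≡ 9292 (mod 67935), so k ≡ 9292·46649 ≡ 37208 (mod 67935).
x = 8887 + 9658·37208 = 359363751.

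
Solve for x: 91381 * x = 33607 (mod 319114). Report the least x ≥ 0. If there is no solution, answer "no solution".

First find gcd(91381, 319114):
319114 = 3*91381 + 44971
91381 = 2*44971 + 1439
44971 = 31*1439 + 362
1439 = 3*362 + 353
362 = 1*353 + 9
353 = 39*9 + 2
9 = 4*2 + 1
2 = 2*1 + 0
gcd = 1, so a unique solution mod 319114 exists.
Back-substitute for the Bézout coefficients:
1 = 9 − 4·2
1 = −4·353 + 157·9
1 = 157·362 − 161·353
1 = −161·1439 + 640·362
1 = 640·44971 − 20001·1439
1 = −20001·91381 + 40642·44971
1 = 40642·319114 − 141927·91381
So 91381·(-141927) ≡ 1 (mod 319114), giving 91381⁻¹ ≡ 177187.
x ≡ 91381⁻¹·33607 ≡ 177187·33607 ≡ 56269 (mod 319114).

56269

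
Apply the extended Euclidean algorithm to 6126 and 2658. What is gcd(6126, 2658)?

Apply Euclid's algorithm to 6126 and 2658:
6126 = 2·2658 + 810
2658 = 3·810 + 228
810 = 3·228 + 126
228 = 1·126 + 102
126 = 1·102 + 24
102 = 4·24 + 6
24 = 4·6 + 0
gcd(6126, 2658) = 6.
Working backward:
6 = 102 − 4·24
6 = −4·126 + 5·102
6 = 5·228 − 9·126
6 = −9·810 + 32·228
6 = 32·2658 − 105·810
6 = −105·6126 + 242·2658
So 6 = (-105)·6126 + (242)·2658.

6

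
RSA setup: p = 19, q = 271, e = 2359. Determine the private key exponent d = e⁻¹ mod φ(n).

φ(n) = (p−1)(q−1) = 18·270 = 4860.
Need d with 2359·d ≡ 1 (mod 4860). Apply the extended Euclidean algorithm:
4860 = 2·2359 + 142
2359 = 16·142 + 87
142 = 1·87 + 55
87 = 1·55 + 32
55 = 1·32 + 23
32 = 1·23 + 9
23 = 2·9 + 5
9 = 1·5 + 4
5 = 1·4 + 1
4 = 4·1 + 0
Back-substitute:
1 = 5 − 4
1 = −9 + 2·5
1 = 2·23 − 5·9
1 = −5·32 + 7·23
1 = 7·55 − 12·32
1 = −12·87 + 19·55
1 = 19·142 − 31·87
1 = −31·2359 + 515·142
1 = 515·4860 − 1061·2359
So 2359·(-1061) ≡ 1 (mod 4860), hence d ≡ -1061 ≡ 3799 (mod 4860).

3799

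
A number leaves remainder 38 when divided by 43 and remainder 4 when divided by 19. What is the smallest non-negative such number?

726

Write x = 38 + 43·k. Then 43·k ≡ 4 − 38 ≡ 4 (mod 19).
Need 43⁻¹ mod 19. Extended Euclid on (19, 5):
19 = 3*5 + 4
5 = 1*4 + 1
4 = 4*1 + 0
Back-substitute:
1 = 5 − 4
1 = −19 + 4·5
43⁻¹ ≡ 4 (mod 19), so k ≡ 4·4 ≡ 16 (mod 19).
x = 38 + 43·16 = 726.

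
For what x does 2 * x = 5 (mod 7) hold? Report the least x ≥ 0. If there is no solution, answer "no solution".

6

First find gcd(2, 7):
7 = 3·2 + 1
2 = 2·1 + 0
gcd = 1, so a unique solution mod 7 exists.
Back-substitute for the Bézout coefficients:
1 = 7 − 3·2
So 2·(-3) ≡ 1 (mod 7), giving 2⁻¹ ≡ 4.
x ≡ 2⁻¹·5 ≡ 4·5 ≡ 6 (mod 7).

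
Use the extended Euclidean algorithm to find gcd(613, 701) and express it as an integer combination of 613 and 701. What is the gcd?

1

Repeated division:
701 = 1·613 + 88
613 = 6·88 + 85
88 = 1·85 + 3
85 = 28·3 + 1
3 = 3·1 + 0
gcd(613, 701) = 1.
Back-substituting:
1 = 85 − 28·3
1 = −28·88 + 29·85
1 = 29·613 − 202·88
1 = −202·701 + 231·613
So 1 = (-202)·701 + (231)·613.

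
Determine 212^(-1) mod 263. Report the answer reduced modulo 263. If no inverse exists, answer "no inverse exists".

165

gcd(263, 212) by repeated division:
263 = 1×212 + 51
212 = 4×51 + 8
51 = 6×8 + 3
8 = 2×3 + 2
3 = 1×2 + 1
2 = 2×1 + 0
gcd = 1, so the inverse exists. Back-substitute:
1 = 3 − 2
1 = −8 + 3·3
1 = 3·51 − 19·8
1 = −19·212 + 79·51
1 = 79·263 − 98·212
Hence 212⁻¹ ≡ -98 ≡ 165 (mod 263).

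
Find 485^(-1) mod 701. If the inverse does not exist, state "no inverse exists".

172

Apply the Euclidean algorithm to 701 and 485:
701 = 1×485 + 216
485 = 2×216 + 53
216 = 4×53 + 4
53 = 13×4 + 1
4 = 4×1 + 0
The gcd is 1. Working backward:
1 = 53 − 13·4
1 = −13·216 + 53·53
1 = 53·485 − 119·216
1 = −119·701 + 172·485
So 485·172 ≡ 1 (mod 701).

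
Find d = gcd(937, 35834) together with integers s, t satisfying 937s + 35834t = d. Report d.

Apply Euclid's algorithm to 35834 and 937:
35834 = 38*937 + 228
937 = 4*228 + 25
228 = 9*25 + 3
25 = 8*3 + 1
3 = 3*1 + 0
gcd(937, 35834) = 1.
Working backward:
1 = 25 − 8·3
1 = −8·228 + 73·25
1 = 73·937 − 300·228
1 = −300·35834 + 11473·937
So 1 = (-300)·35834 + (11473)·937.

1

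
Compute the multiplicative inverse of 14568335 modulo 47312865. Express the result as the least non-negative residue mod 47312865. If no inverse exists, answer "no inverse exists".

Compute gcd(14568335, 47312865):
47312865 = 3×14568335 + 3607860
14568335 = 4×3607860 + 136895
3607860 = 26×136895 + 48590
136895 = 2×48590 + 39715
48590 = 1×39715 + 8875
39715 = 4×8875 + 4215
8875 = 2×4215 + 445
4215 = 9×445 + 210
445 = 2×210 + 25
210 = 8×25 + 10
25 = 2×10 + 5
10 = 2×5 + 0
gcd(14568335, 47312865) = 5 ≠ 1, so 14568335 has no multiplicative inverse modulo 47312865.

no inverse exists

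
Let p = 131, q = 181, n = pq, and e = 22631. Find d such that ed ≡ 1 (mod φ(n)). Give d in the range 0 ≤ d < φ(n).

15671

φ(n) = (p−1)(q−1) = 130·180 = 23400.
Need d with 22631·d ≡ 1 (mod 23400). Apply the extended Euclidean algorithm:
23400 = 1*22631 + 769
22631 = 29*769 + 330
769 = 2*330 + 109
330 = 3*109 + 3
109 = 36*3 + 1
3 = 3*1 + 0
Back-substitute:
1 = 109 − 36·3
1 = −36·330 + 109·109
1 = 109·769 − 254·330
1 = −254·22631 + 7475·769
1 = 7475·23400 − 7729·22631
So 22631·(-7729) ≡ 1 (mod 23400), hence d ≡ -7729 ≡ 15671 (mod 23400).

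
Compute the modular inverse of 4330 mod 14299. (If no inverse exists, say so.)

9580

Run Euclid on (14299, 4330):
14299 = 3*4330 + 1309
4330 = 3*1309 + 403
1309 = 3*403 + 100
403 = 4*100 + 3
100 = 33*3 + 1
3 = 3*1 + 0
gcd = 1, so the inverse exists. Back-substitute:
1 = 100 − 33·3
1 = −33·403 + 133·100
1 = 133·1309 − 432·403
1 = −432·4330 + 1429·1309
1 = 1429·14299 − 4719·4330
Thus 4330·(-4719) ≡ 1 (mod 14299); reducing, -4719 mod 14299 = 9580.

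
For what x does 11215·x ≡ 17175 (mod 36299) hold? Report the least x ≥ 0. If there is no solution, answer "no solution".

First find gcd(11215, 36299):
36299 = 3×11215 + 2654
11215 = 4×2654 + 599
2654 = 4×599 + 258
599 = 2×258 + 83
258 = 3×83 + 9
83 = 9×9 + 2
9 = 4×2 + 1
2 = 2×1 + 0
gcd = 1, so a unique solution mod 36299 exists.
Back-substitute for the Bézout coefficients:
1 = 9 − 4·2
1 = −4·83 + 37·9
1 = 37·258 − 115·83
1 = −115·599 + 267·258
1 = 267·2654 − 1183·599
1 = −1183·11215 + 4999·2654
1 = 4999·36299 − 16180·11215
So 11215·(-16180) ≡ 1 (mod 36299), giving 11215⁻¹ ≡ 20119.
x ≡ 11215⁻¹·17175 ≡ 20119·17175 ≡ 13644 (mod 36299).

13644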